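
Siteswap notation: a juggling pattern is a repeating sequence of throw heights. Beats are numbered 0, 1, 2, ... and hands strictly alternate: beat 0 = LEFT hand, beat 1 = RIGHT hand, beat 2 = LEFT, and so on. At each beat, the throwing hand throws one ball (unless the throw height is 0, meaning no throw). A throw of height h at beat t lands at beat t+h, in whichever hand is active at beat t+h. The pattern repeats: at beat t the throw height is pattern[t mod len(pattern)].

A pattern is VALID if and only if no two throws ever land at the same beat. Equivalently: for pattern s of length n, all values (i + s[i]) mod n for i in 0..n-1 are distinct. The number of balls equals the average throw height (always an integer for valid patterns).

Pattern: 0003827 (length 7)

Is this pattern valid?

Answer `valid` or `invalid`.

i=0: (i + s[i]) mod n = (0 + 0) mod 7 = 0
i=1: (i + s[i]) mod n = (1 + 0) mod 7 = 1
i=2: (i + s[i]) mod n = (2 + 0) mod 7 = 2
i=3: (i + s[i]) mod n = (3 + 3) mod 7 = 6
i=4: (i + s[i]) mod n = (4 + 8) mod 7 = 5
i=5: (i + s[i]) mod n = (5 + 2) mod 7 = 0
i=6: (i + s[i]) mod n = (6 + 7) mod 7 = 6
Residues: [0, 1, 2, 6, 5, 0, 6], distinct: False

Answer: invalid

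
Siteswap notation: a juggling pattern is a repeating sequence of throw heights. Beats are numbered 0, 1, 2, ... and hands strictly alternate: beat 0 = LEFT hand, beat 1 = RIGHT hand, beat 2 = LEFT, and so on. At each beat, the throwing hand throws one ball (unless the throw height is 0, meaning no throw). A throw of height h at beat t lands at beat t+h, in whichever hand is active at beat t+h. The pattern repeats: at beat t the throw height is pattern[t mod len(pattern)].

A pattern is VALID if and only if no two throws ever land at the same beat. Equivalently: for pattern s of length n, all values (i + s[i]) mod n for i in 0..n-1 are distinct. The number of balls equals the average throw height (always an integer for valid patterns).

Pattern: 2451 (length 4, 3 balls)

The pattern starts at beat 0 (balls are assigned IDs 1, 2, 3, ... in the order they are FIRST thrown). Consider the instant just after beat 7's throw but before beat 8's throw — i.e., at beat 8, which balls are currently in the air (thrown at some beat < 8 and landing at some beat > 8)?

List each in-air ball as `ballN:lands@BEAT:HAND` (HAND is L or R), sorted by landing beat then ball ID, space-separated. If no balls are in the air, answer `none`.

Answer: ball2:lands@9:R ball3:lands@11:R

Derivation:
Beat 0 (L): throw ball1 h=2 -> lands@2:L; in-air after throw: [b1@2:L]
Beat 1 (R): throw ball2 h=4 -> lands@5:R; in-air after throw: [b1@2:L b2@5:R]
Beat 2 (L): throw ball1 h=5 -> lands@7:R; in-air after throw: [b2@5:R b1@7:R]
Beat 3 (R): throw ball3 h=1 -> lands@4:L; in-air after throw: [b3@4:L b2@5:R b1@7:R]
Beat 4 (L): throw ball3 h=2 -> lands@6:L; in-air after throw: [b2@5:R b3@6:L b1@7:R]
Beat 5 (R): throw ball2 h=4 -> lands@9:R; in-air after throw: [b3@6:L b1@7:R b2@9:R]
Beat 6 (L): throw ball3 h=5 -> lands@11:R; in-air after throw: [b1@7:R b2@9:R b3@11:R]
Beat 7 (R): throw ball1 h=1 -> lands@8:L; in-air after throw: [b1@8:L b2@9:R b3@11:R]
Beat 8 (L): throw ball1 h=2 -> lands@10:L; in-air after throw: [b2@9:R b1@10:L b3@11:R]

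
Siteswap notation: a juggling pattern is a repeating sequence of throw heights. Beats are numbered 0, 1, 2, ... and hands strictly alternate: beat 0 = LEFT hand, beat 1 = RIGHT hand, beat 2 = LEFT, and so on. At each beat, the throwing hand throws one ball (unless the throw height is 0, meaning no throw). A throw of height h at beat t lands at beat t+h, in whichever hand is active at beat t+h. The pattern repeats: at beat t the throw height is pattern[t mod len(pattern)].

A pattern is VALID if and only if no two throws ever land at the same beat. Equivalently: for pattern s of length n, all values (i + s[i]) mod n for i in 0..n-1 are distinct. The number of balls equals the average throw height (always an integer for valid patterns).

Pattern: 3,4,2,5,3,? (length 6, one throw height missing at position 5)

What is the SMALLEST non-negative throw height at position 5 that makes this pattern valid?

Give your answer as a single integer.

Answer: 1

Derivation:
i=0: (0 + 3) mod 6 = 3
i=1: (1 + 4) mod 6 = 5
i=2: (2 + 2) mod 6 = 4
i=3: (3 + 5) mod 6 = 2
i=4: (4 + 3) mod 6 = 1
i=5: s[i]=? (unknown)
Known residues: [1, 2, 3, 4, 5]; need a permutation of 0..5, so missing residue r = 0
Need (5 + s) mod 6 = 0; smallest s = (0 - 5) mod 6 = 1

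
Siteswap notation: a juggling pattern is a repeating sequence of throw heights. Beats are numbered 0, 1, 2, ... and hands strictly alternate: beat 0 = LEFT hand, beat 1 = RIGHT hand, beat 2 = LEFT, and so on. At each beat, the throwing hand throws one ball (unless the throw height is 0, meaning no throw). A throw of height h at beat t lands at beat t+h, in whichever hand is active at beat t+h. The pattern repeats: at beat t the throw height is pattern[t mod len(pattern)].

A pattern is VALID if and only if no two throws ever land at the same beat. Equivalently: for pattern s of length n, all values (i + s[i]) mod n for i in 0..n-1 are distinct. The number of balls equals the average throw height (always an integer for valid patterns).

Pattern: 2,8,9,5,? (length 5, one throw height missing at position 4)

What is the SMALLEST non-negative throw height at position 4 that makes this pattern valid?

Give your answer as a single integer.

i=0: (0 + 2) mod 5 = 2
i=1: (1 + 8) mod 5 = 4
i=2: (2 + 9) mod 5 = 1
i=3: (3 + 5) mod 5 = 3
i=4: s[i]=? (unknown)
Known residues: [1, 2, 3, 4]; need a permutation of 0..4, so missing residue r = 0
Need (4 + s) mod 5 = 0; smallest s = (0 - 4) mod 5 = 1

Answer: 1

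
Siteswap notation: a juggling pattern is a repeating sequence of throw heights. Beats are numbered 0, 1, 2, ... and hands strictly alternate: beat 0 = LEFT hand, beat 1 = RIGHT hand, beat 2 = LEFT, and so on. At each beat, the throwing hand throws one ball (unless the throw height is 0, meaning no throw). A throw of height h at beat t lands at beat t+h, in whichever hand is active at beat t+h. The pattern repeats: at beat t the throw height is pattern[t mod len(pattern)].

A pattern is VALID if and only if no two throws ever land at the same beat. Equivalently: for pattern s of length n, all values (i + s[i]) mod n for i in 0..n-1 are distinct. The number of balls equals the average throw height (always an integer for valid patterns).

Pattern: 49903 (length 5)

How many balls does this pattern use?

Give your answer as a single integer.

Pattern = [4, 9, 9, 0, 3], length n = 5
  position 0: throw height = 4, running sum = 4
  position 1: throw height = 9, running sum = 13
  position 2: throw height = 9, running sum = 22
  position 3: throw height = 0, running sum = 22
  position 4: throw height = 3, running sum = 25
Total sum = 25; balls = sum / n = 25 / 5 = 5

Answer: 5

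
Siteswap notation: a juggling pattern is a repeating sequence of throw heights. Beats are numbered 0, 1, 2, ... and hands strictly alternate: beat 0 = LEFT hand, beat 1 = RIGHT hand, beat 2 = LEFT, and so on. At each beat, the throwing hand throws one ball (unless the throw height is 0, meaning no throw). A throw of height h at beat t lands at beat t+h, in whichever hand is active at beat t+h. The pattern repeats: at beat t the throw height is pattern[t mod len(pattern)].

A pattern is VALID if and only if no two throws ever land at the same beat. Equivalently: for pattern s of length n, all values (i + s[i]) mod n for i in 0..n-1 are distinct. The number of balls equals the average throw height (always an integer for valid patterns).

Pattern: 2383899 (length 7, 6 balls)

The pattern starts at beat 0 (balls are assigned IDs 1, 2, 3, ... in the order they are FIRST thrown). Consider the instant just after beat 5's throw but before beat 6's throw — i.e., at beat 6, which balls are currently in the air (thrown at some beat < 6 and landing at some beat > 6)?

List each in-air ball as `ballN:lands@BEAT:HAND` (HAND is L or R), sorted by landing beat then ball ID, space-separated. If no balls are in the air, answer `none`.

Answer: ball1:lands@10:L ball2:lands@12:L ball4:lands@14:L

Derivation:
Beat 0 (L): throw ball1 h=2 -> lands@2:L; in-air after throw: [b1@2:L]
Beat 1 (R): throw ball2 h=3 -> lands@4:L; in-air after throw: [b1@2:L b2@4:L]
Beat 2 (L): throw ball1 h=8 -> lands@10:L; in-air after throw: [b2@4:L b1@10:L]
Beat 3 (R): throw ball3 h=3 -> lands@6:L; in-air after throw: [b2@4:L b3@6:L b1@10:L]
Beat 4 (L): throw ball2 h=8 -> lands@12:L; in-air after throw: [b3@6:L b1@10:L b2@12:L]
Beat 5 (R): throw ball4 h=9 -> lands@14:L; in-air after throw: [b3@6:L b1@10:L b2@12:L b4@14:L]
Beat 6 (L): throw ball3 h=9 -> lands@15:R; in-air after throw: [b1@10:L b2@12:L b4@14:L b3@15:R]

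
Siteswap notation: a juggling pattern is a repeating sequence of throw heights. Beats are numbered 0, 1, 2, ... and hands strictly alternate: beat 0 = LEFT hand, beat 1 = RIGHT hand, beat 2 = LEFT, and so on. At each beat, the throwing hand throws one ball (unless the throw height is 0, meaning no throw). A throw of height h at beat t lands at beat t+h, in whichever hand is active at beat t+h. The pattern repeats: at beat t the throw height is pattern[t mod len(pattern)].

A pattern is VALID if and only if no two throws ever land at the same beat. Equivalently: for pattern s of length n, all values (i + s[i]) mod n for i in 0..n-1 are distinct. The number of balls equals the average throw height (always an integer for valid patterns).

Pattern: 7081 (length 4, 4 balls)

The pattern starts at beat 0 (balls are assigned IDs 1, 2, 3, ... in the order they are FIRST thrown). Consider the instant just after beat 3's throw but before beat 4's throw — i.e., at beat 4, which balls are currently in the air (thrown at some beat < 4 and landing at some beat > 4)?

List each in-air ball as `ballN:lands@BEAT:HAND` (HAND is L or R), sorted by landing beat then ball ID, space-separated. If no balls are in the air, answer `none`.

Beat 0 (L): throw ball1 h=7 -> lands@7:R; in-air after throw: [b1@7:R]
Beat 2 (L): throw ball2 h=8 -> lands@10:L; in-air after throw: [b1@7:R b2@10:L]
Beat 3 (R): throw ball3 h=1 -> lands@4:L; in-air after throw: [b3@4:L b1@7:R b2@10:L]
Beat 4 (L): throw ball3 h=7 -> lands@11:R; in-air after throw: [b1@7:R b2@10:L b3@11:R]

Answer: ball1:lands@7:R ball2:lands@10:L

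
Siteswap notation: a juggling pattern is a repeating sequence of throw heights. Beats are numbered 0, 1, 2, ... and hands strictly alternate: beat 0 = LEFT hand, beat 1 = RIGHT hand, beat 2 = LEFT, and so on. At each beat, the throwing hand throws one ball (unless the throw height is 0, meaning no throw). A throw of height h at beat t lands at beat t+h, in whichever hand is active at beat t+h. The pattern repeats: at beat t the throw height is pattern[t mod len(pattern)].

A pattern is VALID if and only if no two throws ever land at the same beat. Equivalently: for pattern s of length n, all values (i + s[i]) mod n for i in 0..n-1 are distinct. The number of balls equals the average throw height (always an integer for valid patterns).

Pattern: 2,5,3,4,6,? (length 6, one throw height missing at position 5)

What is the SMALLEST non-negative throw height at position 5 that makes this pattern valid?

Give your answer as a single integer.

i=0: (0 + 2) mod 6 = 2
i=1: (1 + 5) mod 6 = 0
i=2: (2 + 3) mod 6 = 5
i=3: (3 + 4) mod 6 = 1
i=4: (4 + 6) mod 6 = 4
i=5: s[i]=? (unknown)
Known residues: [0, 1, 2, 4, 5]; need a permutation of 0..5, so missing residue r = 3
Need (5 + s) mod 6 = 3; smallest s = (3 - 5) mod 6 = 4

Answer: 4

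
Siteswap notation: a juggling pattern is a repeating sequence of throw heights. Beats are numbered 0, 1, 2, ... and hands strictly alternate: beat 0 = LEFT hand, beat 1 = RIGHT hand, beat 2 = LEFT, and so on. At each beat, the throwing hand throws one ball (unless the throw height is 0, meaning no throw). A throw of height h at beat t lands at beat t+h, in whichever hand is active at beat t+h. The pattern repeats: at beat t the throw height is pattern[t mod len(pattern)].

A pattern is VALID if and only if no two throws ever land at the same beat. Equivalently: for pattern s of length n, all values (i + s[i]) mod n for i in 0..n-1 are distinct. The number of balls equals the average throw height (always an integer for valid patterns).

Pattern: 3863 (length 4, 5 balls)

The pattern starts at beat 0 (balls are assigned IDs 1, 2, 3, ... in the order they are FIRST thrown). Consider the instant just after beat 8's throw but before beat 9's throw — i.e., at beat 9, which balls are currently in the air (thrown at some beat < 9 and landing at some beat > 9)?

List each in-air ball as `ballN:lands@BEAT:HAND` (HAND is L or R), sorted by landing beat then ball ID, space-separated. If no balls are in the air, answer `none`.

Answer: ball4:lands@10:L ball3:lands@11:R ball1:lands@12:L ball5:lands@13:R

Derivation:
Beat 0 (L): throw ball1 h=3 -> lands@3:R; in-air after throw: [b1@3:R]
Beat 1 (R): throw ball2 h=8 -> lands@9:R; in-air after throw: [b1@3:R b2@9:R]
Beat 2 (L): throw ball3 h=6 -> lands@8:L; in-air after throw: [b1@3:R b3@8:L b2@9:R]
Beat 3 (R): throw ball1 h=3 -> lands@6:L; in-air after throw: [b1@6:L b3@8:L b2@9:R]
Beat 4 (L): throw ball4 h=3 -> lands@7:R; in-air after throw: [b1@6:L b4@7:R b3@8:L b2@9:R]
Beat 5 (R): throw ball5 h=8 -> lands@13:R; in-air after throw: [b1@6:L b4@7:R b3@8:L b2@9:R b5@13:R]
Beat 6 (L): throw ball1 h=6 -> lands@12:L; in-air after throw: [b4@7:R b3@8:L b2@9:R b1@12:L b5@13:R]
Beat 7 (R): throw ball4 h=3 -> lands@10:L; in-air after throw: [b3@8:L b2@9:R b4@10:L b1@12:L b5@13:R]
Beat 8 (L): throw ball3 h=3 -> lands@11:R; in-air after throw: [b2@9:R b4@10:L b3@11:R b1@12:L b5@13:R]
Beat 9 (R): throw ball2 h=8 -> lands@17:R; in-air after throw: [b4@10:L b3@11:R b1@12:L b5@13:R b2@17:R]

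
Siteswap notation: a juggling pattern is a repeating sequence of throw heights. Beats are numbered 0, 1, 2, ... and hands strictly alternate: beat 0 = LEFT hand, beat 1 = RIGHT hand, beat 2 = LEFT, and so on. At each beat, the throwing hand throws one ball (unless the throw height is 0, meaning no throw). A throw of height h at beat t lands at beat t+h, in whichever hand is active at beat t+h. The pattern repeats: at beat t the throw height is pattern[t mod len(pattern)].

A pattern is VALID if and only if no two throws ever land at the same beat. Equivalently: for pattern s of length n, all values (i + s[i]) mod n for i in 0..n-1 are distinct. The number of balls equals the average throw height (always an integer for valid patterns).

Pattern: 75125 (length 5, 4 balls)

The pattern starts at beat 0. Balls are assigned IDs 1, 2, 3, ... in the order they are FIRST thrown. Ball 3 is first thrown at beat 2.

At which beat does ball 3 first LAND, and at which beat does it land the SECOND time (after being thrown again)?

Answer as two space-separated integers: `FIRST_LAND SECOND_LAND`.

Answer: 3 5

Derivation:
Beat 0 (L): throw ball1 h=7 -> lands@7:R; in-air after throw: [b1@7:R]
Beat 1 (R): throw ball2 h=5 -> lands@6:L; in-air after throw: [b2@6:L b1@7:R]
Beat 2 (L): throw ball3 h=1 -> lands@3:R; in-air after throw: [b3@3:R b2@6:L b1@7:R]
Beat 3 (R): throw ball3 h=2 -> lands@5:R; in-air after throw: [b3@5:R b2@6:L b1@7:R]
Beat 4 (L): throw ball4 h=5 -> lands@9:R; in-air after throw: [b3@5:R b2@6:L b1@7:R b4@9:R]
Beat 5 (R): throw ball3 h=7 -> lands@12:L; in-air after throw: [b2@6:L b1@7:R b4@9:R b3@12:L]
Ball 3: thrown@2 h=1 -> first land @3; rethrown@3 h=2 -> second land @5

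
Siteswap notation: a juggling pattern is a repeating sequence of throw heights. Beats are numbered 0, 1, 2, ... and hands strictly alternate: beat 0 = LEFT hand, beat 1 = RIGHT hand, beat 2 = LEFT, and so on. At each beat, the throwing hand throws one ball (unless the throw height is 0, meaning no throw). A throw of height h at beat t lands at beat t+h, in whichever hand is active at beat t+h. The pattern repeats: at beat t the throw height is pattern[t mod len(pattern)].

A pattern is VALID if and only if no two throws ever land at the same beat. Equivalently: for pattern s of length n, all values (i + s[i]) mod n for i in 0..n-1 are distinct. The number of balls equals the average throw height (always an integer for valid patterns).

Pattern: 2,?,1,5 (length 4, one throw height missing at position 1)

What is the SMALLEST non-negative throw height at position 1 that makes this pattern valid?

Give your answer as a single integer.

Answer: 0

Derivation:
i=0: (0 + 2) mod 4 = 2
i=1: s[i]=? (unknown)
i=2: (2 + 1) mod 4 = 3
i=3: (3 + 5) mod 4 = 0
Known residues: [0, 2, 3]; need a permutation of 0..3, so missing residue r = 1
Need (1 + s) mod 4 = 1; smallest s = (1 - 1) mod 4 = 0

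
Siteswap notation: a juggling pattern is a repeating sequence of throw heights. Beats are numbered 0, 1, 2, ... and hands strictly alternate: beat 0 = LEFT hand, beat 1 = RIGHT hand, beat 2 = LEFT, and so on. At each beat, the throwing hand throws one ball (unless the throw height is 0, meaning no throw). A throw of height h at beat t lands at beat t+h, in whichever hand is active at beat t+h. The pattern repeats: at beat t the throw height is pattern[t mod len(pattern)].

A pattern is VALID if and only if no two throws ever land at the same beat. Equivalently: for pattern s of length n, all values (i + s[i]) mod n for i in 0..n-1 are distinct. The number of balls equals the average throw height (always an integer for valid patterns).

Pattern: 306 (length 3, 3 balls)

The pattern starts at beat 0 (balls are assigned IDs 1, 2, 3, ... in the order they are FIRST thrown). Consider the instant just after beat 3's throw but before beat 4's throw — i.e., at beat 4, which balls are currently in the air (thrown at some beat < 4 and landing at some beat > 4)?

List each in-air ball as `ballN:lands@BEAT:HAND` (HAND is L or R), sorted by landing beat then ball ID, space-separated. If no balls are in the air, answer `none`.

Answer: ball1:lands@6:L ball2:lands@8:L

Derivation:
Beat 0 (L): throw ball1 h=3 -> lands@3:R; in-air after throw: [b1@3:R]
Beat 2 (L): throw ball2 h=6 -> lands@8:L; in-air after throw: [b1@3:R b2@8:L]
Beat 3 (R): throw ball1 h=3 -> lands@6:L; in-air after throw: [b1@6:L b2@8:L]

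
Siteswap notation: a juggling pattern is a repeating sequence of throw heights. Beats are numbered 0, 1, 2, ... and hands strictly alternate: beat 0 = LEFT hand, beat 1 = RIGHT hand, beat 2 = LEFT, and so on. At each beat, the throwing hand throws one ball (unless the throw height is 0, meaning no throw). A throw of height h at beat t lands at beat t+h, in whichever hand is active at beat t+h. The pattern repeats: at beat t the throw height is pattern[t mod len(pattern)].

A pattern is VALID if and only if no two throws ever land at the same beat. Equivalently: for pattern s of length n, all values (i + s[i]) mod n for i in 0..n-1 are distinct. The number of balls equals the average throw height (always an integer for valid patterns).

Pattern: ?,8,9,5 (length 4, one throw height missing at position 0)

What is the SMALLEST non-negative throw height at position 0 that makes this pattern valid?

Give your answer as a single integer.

Answer: 2

Derivation:
i=0: s[i]=? (unknown)
i=1: (1 + 8) mod 4 = 1
i=2: (2 + 9) mod 4 = 3
i=3: (3 + 5) mod 4 = 0
Known residues: [0, 1, 3]; need a permutation of 0..3, so missing residue r = 2
Need (0 + s) mod 4 = 2; smallest s = (2 - 0) mod 4 = 2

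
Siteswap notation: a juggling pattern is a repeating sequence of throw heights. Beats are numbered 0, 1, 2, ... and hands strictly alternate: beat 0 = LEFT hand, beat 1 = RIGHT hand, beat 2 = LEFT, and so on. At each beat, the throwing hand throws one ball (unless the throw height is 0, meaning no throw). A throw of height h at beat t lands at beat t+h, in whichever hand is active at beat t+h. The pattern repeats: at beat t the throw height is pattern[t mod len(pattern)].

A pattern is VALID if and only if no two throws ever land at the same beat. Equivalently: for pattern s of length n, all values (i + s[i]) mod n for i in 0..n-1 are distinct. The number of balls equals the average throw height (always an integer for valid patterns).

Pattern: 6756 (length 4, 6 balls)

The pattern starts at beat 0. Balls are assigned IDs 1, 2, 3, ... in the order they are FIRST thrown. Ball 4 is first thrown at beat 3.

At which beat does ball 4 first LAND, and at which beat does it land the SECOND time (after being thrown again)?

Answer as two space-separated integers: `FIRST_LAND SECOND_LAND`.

Answer: 9 16

Derivation:
Beat 0 (L): throw ball1 h=6 -> lands@6:L; in-air after throw: [b1@6:L]
Beat 1 (R): throw ball2 h=7 -> lands@8:L; in-air after throw: [b1@6:L b2@8:L]
Beat 2 (L): throw ball3 h=5 -> lands@7:R; in-air after throw: [b1@6:L b3@7:R b2@8:L]
Beat 3 (R): throw ball4 h=6 -> lands@9:R; in-air after throw: [b1@6:L b3@7:R b2@8:L b4@9:R]
Beat 4 (L): throw ball5 h=6 -> lands@10:L; in-air after throw: [b1@6:L b3@7:R b2@8:L b4@9:R b5@10:L]
Beat 5 (R): throw ball6 h=7 -> lands@12:L; in-air after throw: [b1@6:L b3@7:R b2@8:L b4@9:R b5@10:L b6@12:L]
Beat 6 (L): throw ball1 h=5 -> lands@11:R; in-air after throw: [b3@7:R b2@8:L b4@9:R b5@10:L b1@11:R b6@12:L]
Beat 7 (R): throw ball3 h=6 -> lands@13:R; in-air after throw: [b2@8:L b4@9:R b5@10:L b1@11:R b6@12:L b3@13:R]
Beat 8 (L): throw ball2 h=6 -> lands@14:L; in-air after throw: [b4@9:R b5@10:L b1@11:R b6@12:L b3@13:R b2@14:L]
Beat 9 (R): throw ball4 h=7 -> lands@16:L; in-air after throw: [b5@10:L b1@11:R b6@12:L b3@13:R b2@14:L b4@16:L]
Beat 10 (L): throw ball5 h=5 -> lands@15:R; in-air after throw: [b1@11:R b6@12:L b3@13:R b2@14:L b5@15:R b4@16:L]
Beat 11 (R): throw ball1 h=6 -> lands@17:R; in-air after throw: [b6@12:L b3@13:R b2@14:L b5@15:R b4@16:L b1@17:R]
Beat 12 (L): throw ball6 h=6 -> lands@18:L; in-air after throw: [b3@13:R b2@14:L b5@15:R b4@16:L b1@17:R b6@18:L]
Ball 4: thrown@3 h=6 -> first land @9; rethrown@9 h=7 -> second land @16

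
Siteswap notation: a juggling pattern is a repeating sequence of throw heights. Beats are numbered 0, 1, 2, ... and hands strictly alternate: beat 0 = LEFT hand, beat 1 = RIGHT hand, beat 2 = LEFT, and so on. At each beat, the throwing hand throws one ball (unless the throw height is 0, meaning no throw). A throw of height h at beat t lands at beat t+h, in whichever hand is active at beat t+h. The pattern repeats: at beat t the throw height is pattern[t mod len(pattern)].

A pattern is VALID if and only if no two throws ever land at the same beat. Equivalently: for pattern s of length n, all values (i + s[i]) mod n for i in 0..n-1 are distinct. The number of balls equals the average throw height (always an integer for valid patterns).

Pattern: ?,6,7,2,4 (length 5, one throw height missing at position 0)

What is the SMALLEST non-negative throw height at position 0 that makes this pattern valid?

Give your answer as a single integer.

i=0: s[i]=? (unknown)
i=1: (1 + 6) mod 5 = 2
i=2: (2 + 7) mod 5 = 4
i=3: (3 + 2) mod 5 = 0
i=4: (4 + 4) mod 5 = 3
Known residues: [0, 2, 3, 4]; need a permutation of 0..4, so missing residue r = 1
Need (0 + s) mod 5 = 1; smallest s = (1 - 0) mod 5 = 1

Answer: 1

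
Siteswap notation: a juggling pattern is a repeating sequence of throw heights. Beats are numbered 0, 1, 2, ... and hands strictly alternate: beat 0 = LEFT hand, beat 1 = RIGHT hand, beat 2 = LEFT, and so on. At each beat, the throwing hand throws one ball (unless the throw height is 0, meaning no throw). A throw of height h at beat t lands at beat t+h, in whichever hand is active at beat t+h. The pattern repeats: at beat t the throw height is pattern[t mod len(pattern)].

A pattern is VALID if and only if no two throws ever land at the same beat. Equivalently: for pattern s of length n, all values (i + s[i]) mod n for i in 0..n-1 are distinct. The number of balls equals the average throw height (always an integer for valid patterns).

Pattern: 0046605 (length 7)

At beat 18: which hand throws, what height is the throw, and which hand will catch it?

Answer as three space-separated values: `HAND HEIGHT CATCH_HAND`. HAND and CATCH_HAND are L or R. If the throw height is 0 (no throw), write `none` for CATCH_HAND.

Beat 18: 18 mod 2 = 0, so hand = L
Throw height = pattern[18 mod 7] = pattern[4] = 6
Lands at beat 18+6=24, 24 mod 2 = 0, so catch hand = L

Answer: L 6 L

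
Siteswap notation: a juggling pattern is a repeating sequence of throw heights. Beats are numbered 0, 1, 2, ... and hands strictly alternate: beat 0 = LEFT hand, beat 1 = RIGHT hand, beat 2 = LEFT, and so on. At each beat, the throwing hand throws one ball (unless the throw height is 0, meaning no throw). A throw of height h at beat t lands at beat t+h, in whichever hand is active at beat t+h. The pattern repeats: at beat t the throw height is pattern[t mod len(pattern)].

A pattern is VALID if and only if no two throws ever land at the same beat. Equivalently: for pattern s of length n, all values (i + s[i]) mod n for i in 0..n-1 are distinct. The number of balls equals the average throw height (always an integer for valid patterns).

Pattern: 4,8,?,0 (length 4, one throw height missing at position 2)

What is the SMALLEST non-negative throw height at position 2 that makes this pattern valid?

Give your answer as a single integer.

i=0: (0 + 4) mod 4 = 0
i=1: (1 + 8) mod 4 = 1
i=2: s[i]=? (unknown)
i=3: (3 + 0) mod 4 = 3
Known residues: [0, 1, 3]; need a permutation of 0..3, so missing residue r = 2
Need (2 + s) mod 4 = 2; smallest s = (2 - 2) mod 4 = 0

Answer: 0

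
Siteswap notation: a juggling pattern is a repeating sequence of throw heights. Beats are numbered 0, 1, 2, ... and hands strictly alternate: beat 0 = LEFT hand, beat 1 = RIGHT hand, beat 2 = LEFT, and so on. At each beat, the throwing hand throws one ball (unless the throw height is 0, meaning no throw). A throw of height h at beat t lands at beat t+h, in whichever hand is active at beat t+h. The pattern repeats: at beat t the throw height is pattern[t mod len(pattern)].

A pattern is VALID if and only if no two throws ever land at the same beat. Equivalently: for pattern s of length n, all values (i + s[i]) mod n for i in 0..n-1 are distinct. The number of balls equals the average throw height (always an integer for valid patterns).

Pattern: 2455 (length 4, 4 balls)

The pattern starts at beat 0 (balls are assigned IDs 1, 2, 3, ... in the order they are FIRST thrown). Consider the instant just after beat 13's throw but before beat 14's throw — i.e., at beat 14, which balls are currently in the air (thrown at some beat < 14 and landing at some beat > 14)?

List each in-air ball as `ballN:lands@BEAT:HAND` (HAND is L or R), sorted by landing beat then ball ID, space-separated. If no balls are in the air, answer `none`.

Answer: ball3:lands@15:R ball4:lands@16:L ball2:lands@17:R

Derivation:
Beat 0 (L): throw ball1 h=2 -> lands@2:L; in-air after throw: [b1@2:L]
Beat 1 (R): throw ball2 h=4 -> lands@5:R; in-air after throw: [b1@2:L b2@5:R]
Beat 2 (L): throw ball1 h=5 -> lands@7:R; in-air after throw: [b2@5:R b1@7:R]
Beat 3 (R): throw ball3 h=5 -> lands@8:L; in-air after throw: [b2@5:R b1@7:R b3@8:L]
Beat 4 (L): throw ball4 h=2 -> lands@6:L; in-air after throw: [b2@5:R b4@6:L b1@7:R b3@8:L]
Beat 5 (R): throw ball2 h=4 -> lands@9:R; in-air after throw: [b4@6:L b1@7:R b3@8:L b2@9:R]
Beat 6 (L): throw ball4 h=5 -> lands@11:R; in-air after throw: [b1@7:R b3@8:L b2@9:R b4@11:R]
Beat 7 (R): throw ball1 h=5 -> lands@12:L; in-air after throw: [b3@8:L b2@9:R b4@11:R b1@12:L]
Beat 8 (L): throw ball3 h=2 -> lands@10:L; in-air after throw: [b2@9:R b3@10:L b4@11:R b1@12:L]
Beat 9 (R): throw ball2 h=4 -> lands@13:R; in-air after throw: [b3@10:L b4@11:R b1@12:L b2@13:R]
Beat 10 (L): throw ball3 h=5 -> lands@15:R; in-air after throw: [b4@11:R b1@12:L b2@13:R b3@15:R]
Beat 11 (R): throw ball4 h=5 -> lands@16:L; in-air after throw: [b1@12:L b2@13:R b3@15:R b4@16:L]
Beat 12 (L): throw ball1 h=2 -> lands@14:L; in-air after throw: [b2@13:R b1@14:L b3@15:R b4@16:L]
Beat 13 (R): throw ball2 h=4 -> lands@17:R; in-air after throw: [b1@14:L b3@15:R b4@16:L b2@17:R]
Beat 14 (L): throw ball1 h=5 -> lands@19:R; in-air after throw: [b3@15:R b4@16:L b2@17:R b1@19:R]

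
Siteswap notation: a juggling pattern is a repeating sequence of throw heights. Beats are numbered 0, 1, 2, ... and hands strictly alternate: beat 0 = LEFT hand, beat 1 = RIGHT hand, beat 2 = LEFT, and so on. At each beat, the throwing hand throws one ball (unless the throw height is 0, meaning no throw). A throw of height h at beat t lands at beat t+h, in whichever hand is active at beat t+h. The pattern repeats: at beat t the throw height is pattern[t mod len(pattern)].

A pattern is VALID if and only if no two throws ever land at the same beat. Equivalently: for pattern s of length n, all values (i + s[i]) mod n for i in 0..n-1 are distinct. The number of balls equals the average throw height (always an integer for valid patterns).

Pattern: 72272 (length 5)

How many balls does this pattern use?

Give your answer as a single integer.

Answer: 4

Derivation:
Pattern = [7, 2, 2, 7, 2], length n = 5
  position 0: throw height = 7, running sum = 7
  position 1: throw height = 2, running sum = 9
  position 2: throw height = 2, running sum = 11
  position 3: throw height = 7, running sum = 18
  position 4: throw height = 2, running sum = 20
Total sum = 20; balls = sum / n = 20 / 5 = 4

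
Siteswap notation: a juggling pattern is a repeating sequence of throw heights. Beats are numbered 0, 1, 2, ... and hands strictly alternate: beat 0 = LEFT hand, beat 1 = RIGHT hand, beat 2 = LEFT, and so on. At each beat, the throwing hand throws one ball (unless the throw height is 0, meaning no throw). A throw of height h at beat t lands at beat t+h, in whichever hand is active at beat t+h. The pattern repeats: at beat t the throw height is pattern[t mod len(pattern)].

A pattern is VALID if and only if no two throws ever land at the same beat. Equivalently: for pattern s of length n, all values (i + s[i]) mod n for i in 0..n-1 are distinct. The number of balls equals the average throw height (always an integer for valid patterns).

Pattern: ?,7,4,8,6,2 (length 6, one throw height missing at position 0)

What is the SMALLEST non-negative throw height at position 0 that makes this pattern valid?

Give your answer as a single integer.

i=0: s[i]=? (unknown)
i=1: (1 + 7) mod 6 = 2
i=2: (2 + 4) mod 6 = 0
i=3: (3 + 8) mod 6 = 5
i=4: (4 + 6) mod 6 = 4
i=5: (5 + 2) mod 6 = 1
Known residues: [0, 1, 2, 4, 5]; need a permutation of 0..5, so missing residue r = 3
Need (0 + s) mod 6 = 3; smallest s = (3 - 0) mod 6 = 3

Answer: 3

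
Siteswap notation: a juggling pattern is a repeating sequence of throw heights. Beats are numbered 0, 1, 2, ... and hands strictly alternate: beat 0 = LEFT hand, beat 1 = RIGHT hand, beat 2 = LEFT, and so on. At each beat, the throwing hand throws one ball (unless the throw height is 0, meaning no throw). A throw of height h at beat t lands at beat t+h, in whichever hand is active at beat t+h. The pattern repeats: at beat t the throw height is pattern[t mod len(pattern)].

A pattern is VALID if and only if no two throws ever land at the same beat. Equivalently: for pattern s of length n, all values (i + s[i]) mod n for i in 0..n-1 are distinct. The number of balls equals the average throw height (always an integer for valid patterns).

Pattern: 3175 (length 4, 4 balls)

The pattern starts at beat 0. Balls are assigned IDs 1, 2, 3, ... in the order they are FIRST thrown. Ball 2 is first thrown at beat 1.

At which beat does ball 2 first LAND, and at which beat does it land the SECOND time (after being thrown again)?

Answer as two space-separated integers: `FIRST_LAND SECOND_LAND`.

Beat 0 (L): throw ball1 h=3 -> lands@3:R; in-air after throw: [b1@3:R]
Beat 1 (R): throw ball2 h=1 -> lands@2:L; in-air after throw: [b2@2:L b1@3:R]
Beat 2 (L): throw ball2 h=7 -> lands@9:R; in-air after throw: [b1@3:R b2@9:R]
Beat 3 (R): throw ball1 h=5 -> lands@8:L; in-air after throw: [b1@8:L b2@9:R]
Beat 4 (L): throw ball3 h=3 -> lands@7:R; in-air after throw: [b3@7:R b1@8:L b2@9:R]
Beat 5 (R): throw ball4 h=1 -> lands@6:L; in-air after throw: [b4@6:L b3@7:R b1@8:L b2@9:R]
Beat 6 (L): throw ball4 h=7 -> lands@13:R; in-air after throw: [b3@7:R b1@8:L b2@9:R b4@13:R]
Beat 7 (R): throw ball3 h=5 -> lands@12:L; in-air after throw: [b1@8:L b2@9:R b3@12:L b4@13:R]
Beat 8 (L): throw ball1 h=3 -> lands@11:R; in-air after throw: [b2@9:R b1@11:R b3@12:L b4@13:R]
Beat 9 (R): throw ball2 h=1 -> lands@10:L; in-air after throw: [b2@10:L b1@11:R b3@12:L b4@13:R]
Ball 2: thrown@1 h=1 -> first land @2; rethrown@2 h=7 -> second land @9

Answer: 2 9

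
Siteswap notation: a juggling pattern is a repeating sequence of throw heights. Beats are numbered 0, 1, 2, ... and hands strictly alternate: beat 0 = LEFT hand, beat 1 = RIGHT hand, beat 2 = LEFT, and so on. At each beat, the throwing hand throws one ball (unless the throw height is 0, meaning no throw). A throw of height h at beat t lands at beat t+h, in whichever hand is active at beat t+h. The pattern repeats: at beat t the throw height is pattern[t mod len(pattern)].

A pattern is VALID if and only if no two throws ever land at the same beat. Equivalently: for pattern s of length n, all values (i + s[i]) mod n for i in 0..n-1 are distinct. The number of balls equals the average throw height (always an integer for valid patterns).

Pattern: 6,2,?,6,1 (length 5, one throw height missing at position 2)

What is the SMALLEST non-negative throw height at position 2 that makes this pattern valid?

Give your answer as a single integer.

Answer: 0

Derivation:
i=0: (0 + 6) mod 5 = 1
i=1: (1 + 2) mod 5 = 3
i=2: s[i]=? (unknown)
i=3: (3 + 6) mod 5 = 4
i=4: (4 + 1) mod 5 = 0
Known residues: [0, 1, 3, 4]; need a permutation of 0..4, so missing residue r = 2
Need (2 + s) mod 5 = 2; smallest s = (2 - 2) mod 5 = 0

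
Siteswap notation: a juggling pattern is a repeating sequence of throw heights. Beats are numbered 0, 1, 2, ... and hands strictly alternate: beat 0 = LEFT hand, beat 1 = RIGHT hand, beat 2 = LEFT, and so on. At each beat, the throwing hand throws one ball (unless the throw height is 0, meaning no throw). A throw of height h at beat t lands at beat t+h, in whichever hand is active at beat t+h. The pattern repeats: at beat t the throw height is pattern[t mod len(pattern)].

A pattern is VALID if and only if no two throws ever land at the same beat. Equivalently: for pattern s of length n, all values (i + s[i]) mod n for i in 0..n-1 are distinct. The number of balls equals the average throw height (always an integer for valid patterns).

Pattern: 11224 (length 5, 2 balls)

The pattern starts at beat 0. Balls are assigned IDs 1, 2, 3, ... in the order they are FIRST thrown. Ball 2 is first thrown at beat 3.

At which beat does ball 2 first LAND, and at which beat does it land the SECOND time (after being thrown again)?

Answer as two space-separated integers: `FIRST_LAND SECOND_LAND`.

Beat 0 (L): throw ball1 h=1 -> lands@1:R; in-air after throw: [b1@1:R]
Beat 1 (R): throw ball1 h=1 -> lands@2:L; in-air after throw: [b1@2:L]
Beat 2 (L): throw ball1 h=2 -> lands@4:L; in-air after throw: [b1@4:L]
Beat 3 (R): throw ball2 h=2 -> lands@5:R; in-air after throw: [b1@4:L b2@5:R]
Beat 4 (L): throw ball1 h=4 -> lands@8:L; in-air after throw: [b2@5:R b1@8:L]
Beat 5 (R): throw ball2 h=1 -> lands@6:L; in-air after throw: [b2@6:L b1@8:L]
Beat 6 (L): throw ball2 h=1 -> lands@7:R; in-air after throw: [b2@7:R b1@8:L]
Ball 2: thrown@3 h=2 -> first land @5; rethrown@5 h=1 -> second land @6

Answer: 5 6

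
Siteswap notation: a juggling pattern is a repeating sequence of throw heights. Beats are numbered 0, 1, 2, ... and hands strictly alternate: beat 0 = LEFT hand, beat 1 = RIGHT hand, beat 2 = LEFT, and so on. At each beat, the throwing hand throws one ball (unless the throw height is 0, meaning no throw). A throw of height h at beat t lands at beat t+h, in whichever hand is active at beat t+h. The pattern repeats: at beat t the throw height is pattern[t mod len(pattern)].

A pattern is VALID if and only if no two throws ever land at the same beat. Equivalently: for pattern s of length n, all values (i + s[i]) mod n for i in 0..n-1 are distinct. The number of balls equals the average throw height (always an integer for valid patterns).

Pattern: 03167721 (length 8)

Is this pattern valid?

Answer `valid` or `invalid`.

Answer: invalid

Derivation:
i=0: (i + s[i]) mod n = (0 + 0) mod 8 = 0
i=1: (i + s[i]) mod n = (1 + 3) mod 8 = 4
i=2: (i + s[i]) mod n = (2 + 1) mod 8 = 3
i=3: (i + s[i]) mod n = (3 + 6) mod 8 = 1
i=4: (i + s[i]) mod n = (4 + 7) mod 8 = 3
i=5: (i + s[i]) mod n = (5 + 7) mod 8 = 4
i=6: (i + s[i]) mod n = (6 + 2) mod 8 = 0
i=7: (i + s[i]) mod n = (7 + 1) mod 8 = 0
Residues: [0, 4, 3, 1, 3, 4, 0, 0], distinct: False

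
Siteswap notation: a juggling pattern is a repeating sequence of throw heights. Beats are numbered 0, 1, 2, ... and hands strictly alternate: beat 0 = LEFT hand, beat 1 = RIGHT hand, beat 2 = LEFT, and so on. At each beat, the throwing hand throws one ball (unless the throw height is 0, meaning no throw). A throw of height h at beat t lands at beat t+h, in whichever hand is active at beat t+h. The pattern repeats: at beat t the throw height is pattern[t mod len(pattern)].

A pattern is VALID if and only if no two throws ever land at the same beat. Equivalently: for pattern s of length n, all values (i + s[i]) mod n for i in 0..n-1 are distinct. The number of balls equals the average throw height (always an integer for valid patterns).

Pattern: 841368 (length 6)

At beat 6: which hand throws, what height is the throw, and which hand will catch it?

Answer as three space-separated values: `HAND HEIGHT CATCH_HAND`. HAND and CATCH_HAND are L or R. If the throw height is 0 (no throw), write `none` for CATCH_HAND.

Beat 6: 6 mod 2 = 0, so hand = L
Throw height = pattern[6 mod 6] = pattern[0] = 8
Lands at beat 6+8=14, 14 mod 2 = 0, so catch hand = L

Answer: L 8 L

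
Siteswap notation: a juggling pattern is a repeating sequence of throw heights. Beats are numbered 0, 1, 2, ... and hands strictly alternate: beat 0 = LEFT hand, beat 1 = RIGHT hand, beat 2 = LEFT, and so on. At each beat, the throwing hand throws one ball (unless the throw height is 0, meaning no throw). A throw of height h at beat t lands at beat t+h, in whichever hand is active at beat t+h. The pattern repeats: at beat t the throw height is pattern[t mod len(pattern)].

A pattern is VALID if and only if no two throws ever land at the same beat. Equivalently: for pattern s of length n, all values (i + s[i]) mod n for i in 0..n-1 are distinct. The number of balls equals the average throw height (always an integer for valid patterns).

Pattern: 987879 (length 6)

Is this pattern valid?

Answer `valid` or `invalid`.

i=0: (i + s[i]) mod n = (0 + 9) mod 6 = 3
i=1: (i + s[i]) mod n = (1 + 8) mod 6 = 3
i=2: (i + s[i]) mod n = (2 + 7) mod 6 = 3
i=3: (i + s[i]) mod n = (3 + 8) mod 6 = 5
i=4: (i + s[i]) mod n = (4 + 7) mod 6 = 5
i=5: (i + s[i]) mod n = (5 + 9) mod 6 = 2
Residues: [3, 3, 3, 5, 5, 2], distinct: False

Answer: invalid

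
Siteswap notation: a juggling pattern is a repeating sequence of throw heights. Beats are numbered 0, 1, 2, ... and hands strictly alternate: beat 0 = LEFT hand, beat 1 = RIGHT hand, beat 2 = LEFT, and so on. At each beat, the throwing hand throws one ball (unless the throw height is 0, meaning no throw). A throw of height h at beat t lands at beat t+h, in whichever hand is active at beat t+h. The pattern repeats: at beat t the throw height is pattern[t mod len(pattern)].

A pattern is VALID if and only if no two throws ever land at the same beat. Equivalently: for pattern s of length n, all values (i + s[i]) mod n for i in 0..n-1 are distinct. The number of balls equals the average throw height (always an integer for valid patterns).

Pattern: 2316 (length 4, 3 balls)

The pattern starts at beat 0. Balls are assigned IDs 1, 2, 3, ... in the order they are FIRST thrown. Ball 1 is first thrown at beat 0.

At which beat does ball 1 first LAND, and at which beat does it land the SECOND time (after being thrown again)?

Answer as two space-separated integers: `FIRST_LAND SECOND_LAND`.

Answer: 2 3

Derivation:
Beat 0 (L): throw ball1 h=2 -> lands@2:L; in-air after throw: [b1@2:L]
Beat 1 (R): throw ball2 h=3 -> lands@4:L; in-air after throw: [b1@2:L b2@4:L]
Beat 2 (L): throw ball1 h=1 -> lands@3:R; in-air after throw: [b1@3:R b2@4:L]
Beat 3 (R): throw ball1 h=6 -> lands@9:R; in-air after throw: [b2@4:L b1@9:R]
Ball 1: thrown@0 h=2 -> first land @2; rethrown@2 h=1 -> second land @3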